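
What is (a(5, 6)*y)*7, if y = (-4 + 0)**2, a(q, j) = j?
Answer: 672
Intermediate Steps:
y = 16 (y = (-4)**2 = 16)
(a(5, 6)*y)*7 = (6*16)*7 = 96*7 = 672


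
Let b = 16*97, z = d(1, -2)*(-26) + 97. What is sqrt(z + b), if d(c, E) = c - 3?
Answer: 9*sqrt(21) ≈ 41.243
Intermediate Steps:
d(c, E) = -3 + c
z = 149 (z = (-3 + 1)*(-26) + 97 = -2*(-26) + 97 = 52 + 97 = 149)
b = 1552
sqrt(z + b) = sqrt(149 + 1552) = sqrt(1701) = 9*sqrt(21)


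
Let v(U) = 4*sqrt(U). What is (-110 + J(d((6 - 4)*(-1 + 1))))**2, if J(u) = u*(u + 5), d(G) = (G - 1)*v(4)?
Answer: 7396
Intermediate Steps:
d(G) = -8 + 8*G (d(G) = (G - 1)*(4*sqrt(4)) = (-1 + G)*(4*2) = (-1 + G)*8 = -8 + 8*G)
J(u) = u*(5 + u)
(-110 + J(d((6 - 4)*(-1 + 1))))**2 = (-110 + (-8 + 8*((6 - 4)*(-1 + 1)))*(5 + (-8 + 8*((6 - 4)*(-1 + 1)))))**2 = (-110 + (-8 + 8*(2*0))*(5 + (-8 + 8*(2*0))))**2 = (-110 + (-8 + 8*0)*(5 + (-8 + 8*0)))**2 = (-110 + (-8 + 0)*(5 + (-8 + 0)))**2 = (-110 - 8*(5 - 8))**2 = (-110 - 8*(-3))**2 = (-110 + 24)**2 = (-86)**2 = 7396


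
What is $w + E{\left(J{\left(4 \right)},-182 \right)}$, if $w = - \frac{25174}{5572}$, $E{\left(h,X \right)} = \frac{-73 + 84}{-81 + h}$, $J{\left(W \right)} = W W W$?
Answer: $- \frac{244625}{47362} \approx -5.165$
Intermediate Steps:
$J{\left(W \right)} = W^{3}$ ($J{\left(W \right)} = W^{2} W = W^{3}$)
$E{\left(h,X \right)} = \frac{11}{-81 + h}$
$w = - \frac{12587}{2786}$ ($w = \left(-25174\right) \frac{1}{5572} = - \frac{12587}{2786} \approx -4.5179$)
$w + E{\left(J{\left(4 \right)},-182 \right)} = - \frac{12587}{2786} + \frac{11}{-81 + 4^{3}} = - \frac{12587}{2786} + \frac{11}{-81 + 64} = - \frac{12587}{2786} + \frac{11}{-17} = - \frac{12587}{2786} + 11 \left(- \frac{1}{17}\right) = - \frac{12587}{2786} - \frac{11}{17} = - \frac{244625}{47362}$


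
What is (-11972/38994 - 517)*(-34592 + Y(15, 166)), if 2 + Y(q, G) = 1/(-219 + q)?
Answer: 1062361619485/59364 ≈ 1.7896e+7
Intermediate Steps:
Y(q, G) = -2 + 1/(-219 + q)
(-11972/38994 - 517)*(-34592 + Y(15, 166)) = (-11972/38994 - 517)*(-34592 + (439 - 2*15)/(-219 + 15)) = (-11972*1/38994 - 517)*(-34592 + (439 - 30)/(-204)) = (-5986/19497 - 517)*(-34592 - 1/204*409) = -10085935*(-34592 - 409/204)/19497 = -10085935/19497*(-7057177/204) = 1062361619485/59364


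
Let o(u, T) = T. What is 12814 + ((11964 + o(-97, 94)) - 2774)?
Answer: 22098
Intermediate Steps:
12814 + ((11964 + o(-97, 94)) - 2774) = 12814 + ((11964 + 94) - 2774) = 12814 + (12058 - 2774) = 12814 + 9284 = 22098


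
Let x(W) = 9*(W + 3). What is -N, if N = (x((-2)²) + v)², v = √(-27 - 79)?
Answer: -(63 + I*√106)² ≈ -3863.0 - 1297.3*I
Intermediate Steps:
x(W) = 27 + 9*W (x(W) = 9*(3 + W) = 27 + 9*W)
v = I*√106 (v = √(-106) = I*√106 ≈ 10.296*I)
N = (63 + I*√106)² (N = ((27 + 9*(-2)²) + I*√106)² = ((27 + 9*4) + I*√106)² = ((27 + 36) + I*√106)² = (63 + I*√106)² ≈ 3863.0 + 1297.3*I)
-N = -(63 + I*√106)²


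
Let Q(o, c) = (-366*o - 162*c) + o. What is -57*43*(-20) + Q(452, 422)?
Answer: -184324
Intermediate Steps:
Q(o, c) = -365*o - 162*c
-57*43*(-20) + Q(452, 422) = -57*43*(-20) + (-365*452 - 162*422) = -2451*(-20) + (-164980 - 68364) = 49020 - 233344 = -184324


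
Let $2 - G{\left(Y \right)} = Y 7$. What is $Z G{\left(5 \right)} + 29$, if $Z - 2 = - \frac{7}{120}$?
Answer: $- \frac{1403}{40} \approx -35.075$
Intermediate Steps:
$Z = \frac{233}{120}$ ($Z = 2 - \frac{7}{120} = \frac{233}{120} \approx 1.9417$)
$G{\left(Y \right)} = 2 - 7 Y$ ($G{\left(Y \right)} = 2 - Y 7 = 2 - 7 Y$)
$Z G{\left(5 \right)} + 29 = \frac{233 \left(2 - 35\right)}{120} + 29 = \frac{233}{120} \left(-33\right) + 29 = - \frac{2563}{40} + 29 = - \frac{1403}{40}$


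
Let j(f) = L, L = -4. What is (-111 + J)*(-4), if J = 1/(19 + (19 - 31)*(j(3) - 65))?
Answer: 376064/847 ≈ 444.00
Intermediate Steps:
j(f) = -4
J = 1/847 (J = 1/(19 + (19 - 31)*(-4 - 65)) = 1/(19 - 12*(-69)) = 1/(19 + 828) = 1/847 ≈ 0.0011806)
(-111 + J)*(-4) = (-111 + 1/847)*(-4) = -94016/847*(-4) = 376064/847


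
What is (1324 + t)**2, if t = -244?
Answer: 1166400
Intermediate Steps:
(1324 + t)**2 = (1324 - 244)**2 = 1080**2 = 1166400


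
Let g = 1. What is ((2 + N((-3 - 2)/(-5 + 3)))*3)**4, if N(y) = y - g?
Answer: 194481/16 ≈ 12155.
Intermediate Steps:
N(y) = -1 + y (N(y) = y - 1*1 = y - 1 = -1 + y)
((2 + N((-3 - 2)/(-5 + 3)))*3)**4 = ((2 + (-1 + (-3 - 2)/(-5 + 3)))*3)**4 = ((2 + (-1 - 5/(-2)))*3)**4 = ((2 + (-1 - 5*(-1/2)))*3)**4 = ((2 + (-1 + 5/2))*3)**4 = ((2 + 3/2)*3)**4 = ((7/2)*3)**4 = (21/2)**4 = 194481/16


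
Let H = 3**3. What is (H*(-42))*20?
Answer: -22680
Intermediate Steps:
H = 27
(H*(-42))*20 = (27*(-42))*20 = -1134*20 = -22680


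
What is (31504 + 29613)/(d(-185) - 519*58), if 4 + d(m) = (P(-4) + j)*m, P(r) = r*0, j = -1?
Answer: -61117/29921 ≈ -2.0426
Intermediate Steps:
P(r) = 0
d(m) = -4 - m (d(m) = -4 + (0 - 1)*m = -4 - m)
(31504 + 29613)/(d(-185) - 519*58) = (31504 + 29613)/((-4 - 1*(-185)) - 519*58) = 61117/((-4 + 185) - 30102) = 61117/(181 - 30102) = 61117/(-29921) = 61117*(-1/29921) = -61117/29921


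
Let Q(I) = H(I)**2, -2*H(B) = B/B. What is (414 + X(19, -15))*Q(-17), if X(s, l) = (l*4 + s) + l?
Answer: 179/2 ≈ 89.500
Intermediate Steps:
H(B) = -1/2 (H(B) = -B/(2*B) = -1/2*1 = -1/2)
X(s, l) = s + 5*l (X(s, l) = (4*l + s) + l = (s + 4*l) + l = s + 5*l)
Q(I) = 1/4 (Q(I) = (-1/2)**2 = 1/4)
(414 + X(19, -15))*Q(-17) = (414 + (19 + 5*(-15)))*(1/4) = (414 + (19 - 75))*(1/4) = (414 - 56)*(1/4) = 358*(1/4) = 179/2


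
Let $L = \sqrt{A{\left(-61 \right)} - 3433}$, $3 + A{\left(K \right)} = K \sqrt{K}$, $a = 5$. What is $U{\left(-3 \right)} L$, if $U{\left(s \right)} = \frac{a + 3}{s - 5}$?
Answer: $- \sqrt{-3436 - 61 i \sqrt{61}} \approx -4.0542 + 58.757 i$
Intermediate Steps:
$U{\left(s \right)} = \frac{8}{-5 + s}$ ($U{\left(s \right)} = \frac{5 + 3}{s - 5} = \frac{8}{-5 + s}$)
$A{\left(K \right)} = -3 + K^{\frac{3}{2}}$ ($A{\left(K \right)} = -3 + K \sqrt{K} = -3 + K^{\frac{3}{2}}$)
$L = \sqrt{-3436 - 61 i \sqrt{61}}$ ($L = \sqrt{\left(-3 + \left(-61\right)^{\frac{3}{2}}\right) - 3433} = \sqrt{\left(-3 - 61 i \sqrt{61}\right) - 3433} = \sqrt{-3436 - 61 i \sqrt{61}} \approx 4.0542 - 58.757 i$)
$U{\left(-3 \right)} L = \frac{8}{-5 - 3} \sqrt{-3436 - 61 i \sqrt{61}} = \frac{8}{-8} \sqrt{-3436 - 61 i \sqrt{61}} = 8 \left(- \frac{1}{8}\right) \sqrt{-3436 - 61 i \sqrt{61}} = - \sqrt{-3436 - 61 i \sqrt{61}}$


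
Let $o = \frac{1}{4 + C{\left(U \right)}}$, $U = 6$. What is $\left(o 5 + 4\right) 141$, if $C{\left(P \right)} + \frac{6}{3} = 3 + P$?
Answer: $\frac{6909}{11} \approx 628.09$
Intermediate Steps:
$C{\left(P \right)} = 1 + P$ ($C{\left(P \right)} = -2 + \left(3 + P\right) = 1 + P$)
$o = \frac{1}{11}$ ($o = \frac{1}{4 + \left(1 + 6\right)} = \frac{1}{4 + 7} = \frac{1}{11} \approx 0.090909$)
$\left(o 5 + 4\right) 141 = \left(\frac{1}{11} \cdot 5 + 4\right) 141 = \left(\frac{5}{11} + 4\right) 141 = \frac{49}{11} \cdot 141 = \frac{6909}{11}$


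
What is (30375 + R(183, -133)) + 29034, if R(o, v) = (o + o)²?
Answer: 193365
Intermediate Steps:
R(o, v) = 4*o² (R(o, v) = (2*o)² = 4*o²)
(30375 + R(183, -133)) + 29034 = (30375 + 4*183²) + 29034 = (30375 + 4*33489) + 29034 = (30375 + 133956) + 29034 = 164331 + 29034 = 193365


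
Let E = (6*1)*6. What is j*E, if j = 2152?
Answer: 77472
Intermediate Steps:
E = 36 (E = 6*6 = 36)
j*E = 2152*36 = 77472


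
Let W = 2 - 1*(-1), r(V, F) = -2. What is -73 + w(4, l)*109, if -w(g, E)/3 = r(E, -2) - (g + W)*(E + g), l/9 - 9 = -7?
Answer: 50939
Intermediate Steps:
W = 3 (W = 2 + 1 = 3)
l = 18 (l = 81 + 9*(-7) = 81 - 63 = 18)
w(g, E) = 6 + 3*(3 + g)*(E + g) (w(g, E) = -3*(-2 - (g + 3)*(E + g)) = -3*(-2 - (3 + g)*(E + g)) = 6 + 3*(3 + g)*(E + g))
-73 + w(4, l)*109 = -73 + (6 + 3*4² + 9*18 + 9*4 + 3*18*4)*109 = -73 + (6 + 3*16 + 162 + 36 + 216)*109 = -73 + (6 + 48 + 162 + 36 + 216)*109 = -73 + 468*109 = -73 + 51012 = 50939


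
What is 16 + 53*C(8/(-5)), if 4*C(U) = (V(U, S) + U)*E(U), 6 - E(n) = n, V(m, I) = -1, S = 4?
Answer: -12291/50 ≈ -245.82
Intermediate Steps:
E(n) = 6 - n
C(U) = (-1 + U)*(6 - U)/4 (C(U) = ((-1 + U)*(6 - U))/4 = (-1 + U)*(6 - U)/4)
16 + 53*C(8/(-5)) = 16 + 53*(-(-1 + 8/(-5))*(-6 + 8/(-5))/4) = 16 + 53*(-(-1 + 8*(-1/5))*(-6 + 8*(-1/5))/4) = 16 + 53*(-(-1 - 8/5)*(-6 - 8/5)/4) = 16 + 53*(-1/4*(-13/5)*(-38/5)) = 16 + 53*(-247/50) = 16 - 13091/50 = -12291/50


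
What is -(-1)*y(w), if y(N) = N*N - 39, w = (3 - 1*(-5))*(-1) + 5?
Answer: -30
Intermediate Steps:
w = -3 (w = (3 + 5)*(-1) + 5 = 8*(-1) + 5 = -8 + 5 = -3)
y(N) = -39 + N² (y(N) = N² - 39 = -39 + N²)
-(-1)*y(w) = -(-1)*(-39 + (-3)²) = -(-1)*(-39 + 9) = -(-1)*(-30) = -1*30 = -30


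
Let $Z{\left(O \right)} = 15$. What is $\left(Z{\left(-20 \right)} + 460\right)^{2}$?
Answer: $225625$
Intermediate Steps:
$\left(Z{\left(-20 \right)} + 460\right)^{2} = \left(15 + 460\right)^{2} = 475^{2} = 225625$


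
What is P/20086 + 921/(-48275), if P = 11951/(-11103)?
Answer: -205973618743/10766042269950 ≈ -0.019132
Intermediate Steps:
P = -11951/11103 (P = 11951*(-1/11103) = -11951/11103 ≈ -1.0764)
P/20086 + 921/(-48275) = -11951/11103/20086 + 921/(-48275) = -11951/11103*1/20086 + 921*(-1/48275) = -11951/223014858 - 921/48275 = -205973618743/10766042269950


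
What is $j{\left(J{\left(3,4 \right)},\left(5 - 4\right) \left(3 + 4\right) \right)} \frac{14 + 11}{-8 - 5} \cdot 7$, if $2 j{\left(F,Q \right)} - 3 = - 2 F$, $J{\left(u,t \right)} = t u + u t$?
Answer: $\frac{7875}{26} \approx 302.88$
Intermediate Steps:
$J{\left(u,t \right)} = 2 t u$ ($J{\left(u,t \right)} = t u + t u = 2 t u$)
$j{\left(F,Q \right)} = \frac{3}{2} - F$ ($j{\left(F,Q \right)} = \frac{3}{2} + \frac{\left(-2\right) F}{2} = \frac{3}{2} - F$)
$j{\left(J{\left(3,4 \right)},\left(5 - 4\right) \left(3 + 4\right) \right)} \frac{14 + 11}{-8 - 5} \cdot 7 = \left(\frac{3}{2} - 2 \cdot 4 \cdot 3\right) \frac{14 + 11}{-8 - 5} \cdot 7 = \left(\frac{3}{2} - 24\right) \frac{25}{-13} \cdot 7 = \left(\frac{3}{2} - 24\right) 25 \left(- \frac{1}{13}\right) 7 = \left(- \frac{45}{2}\right) \left(- \frac{25}{13}\right) 7 = \frac{1125}{26} \cdot 7 = \frac{7875}{26}$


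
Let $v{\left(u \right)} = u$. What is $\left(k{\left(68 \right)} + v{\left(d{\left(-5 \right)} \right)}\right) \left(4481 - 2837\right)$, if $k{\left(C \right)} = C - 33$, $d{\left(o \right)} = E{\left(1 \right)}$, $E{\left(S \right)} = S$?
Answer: $59184$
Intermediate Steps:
$d{\left(o \right)} = 1$
$k{\left(C \right)} = -33 + C$ ($k{\left(C \right)} = C - 33 = -33 + C$)
$\left(k{\left(68 \right)} + v{\left(d{\left(-5 \right)} \right)}\right) \left(4481 - 2837\right) = \left(\left(-33 + 68\right) + 1\right) \left(4481 - 2837\right) = \left(35 + 1\right) 1644 = 36 \cdot 1644 = 59184$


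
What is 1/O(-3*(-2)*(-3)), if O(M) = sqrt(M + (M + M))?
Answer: -I*sqrt(6)/18 ≈ -0.13608*I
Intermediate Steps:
O(M) = sqrt(3)*sqrt(M) (O(M) = sqrt(M + 2*M) = sqrt(3*M) = sqrt(3)*sqrt(M))
1/O(-3*(-2)*(-3)) = 1/(sqrt(3)*sqrt(-3*(-2)*(-3))) = 1/(sqrt(3)*sqrt(6*(-3))) = 1/(sqrt(3)*sqrt(-18)) = 1/(sqrt(3)*(3*I*sqrt(2))) = 1/(3*I*sqrt(6)) = -I*sqrt(6)/18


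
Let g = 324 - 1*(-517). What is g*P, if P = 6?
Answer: 5046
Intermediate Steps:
g = 841 (g = 324 + 517 = 841)
g*P = 841*6 = 5046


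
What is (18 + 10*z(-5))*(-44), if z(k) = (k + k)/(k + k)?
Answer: -1232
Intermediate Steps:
z(k) = 1 (z(k) = (2*k)/((2*k)) = (2*k)*(1/(2*k)) = 1)
(18 + 10*z(-5))*(-44) = (18 + 10*1)*(-44) = (18 + 10)*(-44) = 28*(-44) = -1232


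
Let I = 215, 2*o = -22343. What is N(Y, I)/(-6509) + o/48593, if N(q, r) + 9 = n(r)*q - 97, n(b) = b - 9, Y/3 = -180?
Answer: 10675841769/632583674 ≈ 16.877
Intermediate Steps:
o = -22343/2 (o = (1/2)*(-22343) = -22343/2 ≈ -11172.)
Y = -540 (Y = 3*(-180) = -540)
n(b) = -9 + b
N(q, r) = -106 + q*(-9 + r) (N(q, r) = -9 + ((-9 + r)*q - 97) = -9 + (q*(-9 + r) - 97) = -9 + (-97 + q*(-9 + r)) = -106 + q*(-9 + r))
N(Y, I)/(-6509) + o/48593 = (-106 - 540*(-9 + 215))/(-6509) - 22343/2/48593 = (-106 - 540*206)*(-1/6509) - 22343/2*1/48593 = (-106 - 111240)*(-1/6509) - 22343/97186 = -111346*(-1/6509) - 22343/97186 = 111346/6509 - 22343/97186 = 10675841769/632583674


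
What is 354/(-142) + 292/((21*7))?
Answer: -5287/10437 ≈ -0.50656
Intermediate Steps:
354/(-142) + 292/((21*7)) = 354*(-1/142) + 292/147 = -177/71 + 292*(1/147) = -177/71 + 292/147 = -5287/10437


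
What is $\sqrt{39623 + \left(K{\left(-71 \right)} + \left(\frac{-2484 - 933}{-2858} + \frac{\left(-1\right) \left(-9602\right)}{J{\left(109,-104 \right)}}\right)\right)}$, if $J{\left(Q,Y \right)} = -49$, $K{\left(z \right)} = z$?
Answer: $\frac{17 \sqrt{54506372722}}{20006} \approx 198.39$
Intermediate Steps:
$\sqrt{39623 + \left(K{\left(-71 \right)} + \left(\frac{-2484 - 933}{-2858} + \frac{\left(-1\right) \left(-9602\right)}{J{\left(109,-104 \right)}}\right)\right)} = \sqrt{39623 - \left(71 - \frac{\left(-1\right) \left(-9602\right)}{-49} - \frac{-2484 - 933}{-2858}\right)} = \sqrt{39623 + \left(-71 + \left(\left(-3417\right) \left(- \frac{1}{2858}\right) + 9602 \left(- \frac{1}{49}\right)\right)\right)} = \sqrt{39623 + \left(-71 + \left(\frac{3417}{2858} - \frac{9602}{49}\right)\right)} = \sqrt{39623 - \frac{37218065}{140042}} = \sqrt{\frac{5511666101}{140042}} = \frac{17 \sqrt{54506372722}}{20006}$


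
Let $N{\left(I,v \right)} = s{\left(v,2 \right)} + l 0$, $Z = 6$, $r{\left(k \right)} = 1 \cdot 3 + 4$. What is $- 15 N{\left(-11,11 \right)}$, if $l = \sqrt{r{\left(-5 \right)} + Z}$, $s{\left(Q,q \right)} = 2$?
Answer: $-30$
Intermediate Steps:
$r{\left(k \right)} = 7$ ($r{\left(k \right)} = 3 + 4 = 7$)
$l = \sqrt{13}$ ($l = \sqrt{7 + 6} = \sqrt{13} \approx 3.6056$)
$N{\left(I,v \right)} = 2$ ($N{\left(I,v \right)} = 2 + \sqrt{13} \cdot 0 = 2 + 0 = 2$)
$- 15 N{\left(-11,11 \right)} = \left(-15\right) 2 = -30$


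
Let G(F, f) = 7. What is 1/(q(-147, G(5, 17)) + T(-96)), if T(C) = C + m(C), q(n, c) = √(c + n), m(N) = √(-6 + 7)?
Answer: -19/1833 - 2*I*√35/9165 ≈ -0.010366 - 0.001291*I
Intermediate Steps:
m(N) = 1 (m(N) = √1 = 1)
T(C) = 1 + C (T(C) = C + 1 = 1 + C)
1/(q(-147, G(5, 17)) + T(-96)) = 1/(√(7 - 147) + (1 - 96)) = 1/(√(-140) - 95) = 1/(2*I*√35 - 95) = 1/(-95 + 2*I*√35)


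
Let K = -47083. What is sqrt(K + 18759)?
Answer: 2*I*sqrt(7081) ≈ 168.3*I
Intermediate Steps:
sqrt(K + 18759) = sqrt(-47083 + 18759) = sqrt(-28324) = 2*I*sqrt(7081)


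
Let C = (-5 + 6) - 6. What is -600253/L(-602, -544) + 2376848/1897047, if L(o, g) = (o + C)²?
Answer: -262960884139/698965070103 ≈ -0.37621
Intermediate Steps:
C = -5 (C = 1 - 6 = -5)
L(o, g) = (-5 + o)² (L(o, g) = (o - 5)² = (-5 + o)²)
-600253/L(-602, -544) + 2376848/1897047 = -600253/(-5 - 602)² + 2376848/1897047 = -600253/((-607)²) + 2376848*(1/1897047) = -600253/368449 + 2376848/1897047 = -262960884139/698965070103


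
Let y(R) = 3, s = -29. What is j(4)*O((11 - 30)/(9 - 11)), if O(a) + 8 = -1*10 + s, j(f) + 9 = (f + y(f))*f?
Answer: -893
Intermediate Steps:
j(f) = -9 + f*(3 + f) (j(f) = -9 + (f + 3)*f = -9 + (3 + f)*f = -9 + f*(3 + f))
O(a) = -47 (O(a) = -8 + (-1*10 - 29) = -8 + (-10 - 29) = -8 - 39 = -47)
j(4)*O((11 - 30)/(9 - 11)) = (-9 + 4² + 3*4)*(-47) = (-9 + 16 + 12)*(-47) = 19*(-47) = -893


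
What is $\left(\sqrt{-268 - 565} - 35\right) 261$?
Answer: $-9135 + 1827 i \sqrt{17} \approx -9135.0 + 7532.9 i$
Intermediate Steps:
$\left(\sqrt{-268 - 565} - 35\right) 261 = \left(\sqrt{-833} - 35\right) 261 = \left(7 i \sqrt{17} - 35\right) 261 = \left(-35 + 7 i \sqrt{17}\right) 261 = -9135 + 1827 i \sqrt{17}$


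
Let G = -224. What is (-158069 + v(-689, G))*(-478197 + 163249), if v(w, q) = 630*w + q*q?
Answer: 170690162924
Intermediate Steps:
v(w, q) = q² + 630*w (v(w, q) = 630*w + q² = q² + 630*w)
(-158069 + v(-689, G))*(-478197 + 163249) = (-158069 + ((-224)² + 630*(-689)))*(-478197 + 163249) = (-158069 + (50176 - 434070))*(-314948) = (-158069 - 383894)*(-314948) = -541963*(-314948) = 170690162924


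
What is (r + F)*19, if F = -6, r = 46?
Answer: 760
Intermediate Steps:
(r + F)*19 = (46 - 6)*19 = 40*19 = 760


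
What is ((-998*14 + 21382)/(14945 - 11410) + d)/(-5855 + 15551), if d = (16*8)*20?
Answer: 905701/3427536 ≈ 0.26424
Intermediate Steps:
d = 2560 (d = 128*20 = 2560)
((-998*14 + 21382)/(14945 - 11410) + d)/(-5855 + 15551) = ((-998*14 + 21382)/(14945 - 11410) + 2560)/(-5855 + 15551) = ((-13972 + 21382)/3535 + 2560)/9696 = (7410*(1/3535) + 2560)*(1/9696) = (1482/707 + 2560)*(1/9696) = (1811402/707)*(1/9696) = 905701/3427536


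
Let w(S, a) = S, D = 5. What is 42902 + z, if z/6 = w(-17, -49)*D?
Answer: 42392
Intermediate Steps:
z = -510 (z = 6*(-17*5) = 6*(-85) = -510)
42902 + z = 42902 - 510 = 42392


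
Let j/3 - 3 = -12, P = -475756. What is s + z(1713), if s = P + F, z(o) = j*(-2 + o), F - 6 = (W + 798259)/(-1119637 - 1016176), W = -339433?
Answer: -1114781646737/2135813 ≈ -5.2195e+5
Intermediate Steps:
j = -27 (j = 9 + 3*(-12) = 9 - 36 = -27)
F = 12356052/2135813 (F = 6 + (-339433 + 798259)/(-1119637 - 1016176) = 6 + 458826/(-2135813) = 6 + 458826*(-1/2135813) = 6 - 458826/2135813 = 12356052/2135813 ≈ 5.7852)
z(o) = 54 - 27*o (z(o) = -27*(-2 + o) = 54 - 27*o)
s = -1016113493576/2135813 (s = -475756 + 12356052/2135813 = -1016113493576/2135813 ≈ -4.7575e+5)
s + z(1713) = -1016113493576/2135813 + (54 - 27*1713) = -1016113493576/2135813 + (54 - 46251) = -1016113493576/2135813 - 46197 = -1114781646737/2135813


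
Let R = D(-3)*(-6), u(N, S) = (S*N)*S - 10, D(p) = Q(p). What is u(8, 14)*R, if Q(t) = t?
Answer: 28044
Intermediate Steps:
D(p) = p
u(N, S) = -10 + N*S² (u(N, S) = (N*S)*S - 10 = N*S² - 10 = -10 + N*S²)
R = 18 (R = -3*(-6) = 18)
u(8, 14)*R = (-10 + 8*14²)*18 = (-10 + 8*196)*18 = (-10 + 1568)*18 = 1558*18 = 28044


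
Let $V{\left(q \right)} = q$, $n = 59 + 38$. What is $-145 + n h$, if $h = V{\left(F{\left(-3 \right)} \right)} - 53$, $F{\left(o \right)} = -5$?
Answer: $-5771$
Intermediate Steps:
$n = 97$
$h = -58$ ($h = -5 - 53 = -58$)
$-145 + n h = -145 + 97 \left(-58\right) = -145 - 5626 = -5771$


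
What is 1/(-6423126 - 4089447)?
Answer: -1/10512573 ≈ -9.5124e-8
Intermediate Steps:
1/(-6423126 - 4089447) = 1/(-10512573) = -1/10512573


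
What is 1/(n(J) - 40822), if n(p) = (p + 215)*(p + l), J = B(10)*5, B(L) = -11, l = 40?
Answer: -1/43222 ≈ -2.3136e-5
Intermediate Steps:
J = -55 (J = -11*5 = -55)
n(p) = (40 + p)*(215 + p) (n(p) = (p + 215)*(p + 40) = (215 + p)*(40 + p) = (40 + p)*(215 + p))
1/(n(J) - 40822) = 1/((8600 + (-55)² + 255*(-55)) - 40822) = 1/((8600 + 3025 - 14025) - 40822) = 1/(-2400 - 40822) = 1/(-43222) = -1/43222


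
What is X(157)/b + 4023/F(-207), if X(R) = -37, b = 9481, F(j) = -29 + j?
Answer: -38150795/2237516 ≈ -17.051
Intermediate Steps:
X(157)/b + 4023/F(-207) = -37/9481 + 4023/(-29 - 207) = -37*1/9481 + 4023/(-236) = -37/9481 + 4023*(-1/236) = -37/9481 - 4023/236 = -38150795/2237516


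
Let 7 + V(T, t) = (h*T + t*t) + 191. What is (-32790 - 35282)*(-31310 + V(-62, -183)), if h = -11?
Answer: -207279240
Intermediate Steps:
V(T, t) = 184 + t**2 - 11*T (V(T, t) = -7 + ((-11*T + t*t) + 191) = -7 + ((-11*T + t**2) + 191) = -7 + ((t**2 - 11*T) + 191) = -7 + (191 + t**2 - 11*T) = 184 + t**2 - 11*T)
(-32790 - 35282)*(-31310 + V(-62, -183)) = (-32790 - 35282)*(-31310 + (184 + (-183)**2 - 11*(-62))) = -68072*(-31310 + (184 + 33489 + 682)) = -68072*(-31310 + 34355) = -68072*3045 = -207279240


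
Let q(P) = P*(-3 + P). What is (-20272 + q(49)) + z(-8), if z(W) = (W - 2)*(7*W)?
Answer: -17458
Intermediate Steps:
z(W) = 7*W*(-2 + W) (z(W) = (-2 + W)*(7*W) = 7*W*(-2 + W))
(-20272 + q(49)) + z(-8) = (-20272 + 49*(-3 + 49)) + 7*(-8)*(-2 - 8) = (-20272 + 49*46) + 7*(-8)*(-10) = (-20272 + 2254) + 560 = -18018 + 560 = -17458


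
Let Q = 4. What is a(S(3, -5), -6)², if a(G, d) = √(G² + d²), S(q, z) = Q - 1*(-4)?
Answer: 100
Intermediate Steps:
S(q, z) = 8 (S(q, z) = 4 - 1*(-4) = 4 + 4 = 8)
a(S(3, -5), -6)² = (√(8² + (-6)²))² = (√(64 + 36))² = (√100)² = 10² = 100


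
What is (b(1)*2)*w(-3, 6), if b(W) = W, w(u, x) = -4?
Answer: -8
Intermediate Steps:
(b(1)*2)*w(-3, 6) = (1*2)*(-4) = 2*(-4) = -8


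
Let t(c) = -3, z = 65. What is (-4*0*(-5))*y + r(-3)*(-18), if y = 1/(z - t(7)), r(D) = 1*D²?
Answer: -162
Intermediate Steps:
r(D) = D²
y = 1/68 (y = 1/(65 - 1*(-3)) = 1/(65 + 3) = 1/68 ≈ 0.014706)
(-4*0*(-5))*y + r(-3)*(-18) = (-4*0*(-5))*(1/68) + (-3)²*(-18) = (0*(-5))*(1/68) + 9*(-18) = 0*(1/68) - 162 = 0 - 162 = -162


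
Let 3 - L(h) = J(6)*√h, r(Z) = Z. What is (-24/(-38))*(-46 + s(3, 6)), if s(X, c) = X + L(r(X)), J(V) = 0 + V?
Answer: -480/19 - 72*√3/19 ≈ -31.827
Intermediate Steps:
J(V) = V
L(h) = 3 - 6*√h
s(X, c) = 3 + X - 6*√X (s(X, c) = X + (3 - 6*√X) = 3 + X - 6*√X)
(-24/(-38))*(-46 + s(3, 6)) = (-24/(-38))*(-46 + (3 + 3 - 6*√3)) = (-24*(-1/38))*(-46 + (6 - 6*√3)) = 12*(-40 - 6*√3)/19 = -480/19 - 72*√3/19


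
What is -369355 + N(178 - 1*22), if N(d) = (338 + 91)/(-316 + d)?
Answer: -59097229/160 ≈ -3.6936e+5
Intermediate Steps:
N(d) = 429/(-316 + d)
-369355 + N(178 - 1*22) = -369355 + 429/(-316 + (178 - 1*22)) = -369355 + 429/(-316 + (178 - 22)) = -369355 + 429/(-316 + 156) = -369355 + 429/(-160) = -369355 + 429*(-1/160) = -369355 - 429/160 = -59097229/160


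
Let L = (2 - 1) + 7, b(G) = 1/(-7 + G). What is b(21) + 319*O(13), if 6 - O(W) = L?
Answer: -8931/14 ≈ -637.93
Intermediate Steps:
L = 8 (L = 1 + 7 = 8)
O(W) = -2 (O(W) = 6 - 1*8 = 6 - 8 = -2)
b(21) + 319*O(13) = 1/(-7 + 21) + 319*(-2) = 1/14 - 638 = -8931/14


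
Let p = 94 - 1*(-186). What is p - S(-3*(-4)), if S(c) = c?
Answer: 268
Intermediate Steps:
p = 280 (p = 94 + 186 = 280)
p - S(-3*(-4)) = 280 - (-3)*(-4) = 280 - 1*12 = 280 - 12 = 268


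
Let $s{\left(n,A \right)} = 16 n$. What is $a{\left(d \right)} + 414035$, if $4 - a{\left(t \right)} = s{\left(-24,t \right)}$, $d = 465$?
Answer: $414423$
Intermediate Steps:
$a{\left(t \right)} = 388$ ($a{\left(t \right)} = 4 - 16 \left(-24\right) = 4 - -384 = 4 + 384 = 388$)
$a{\left(d \right)} + 414035 = 388 + 414035 = 414423$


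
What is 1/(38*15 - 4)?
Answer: 1/566 ≈ 0.0017668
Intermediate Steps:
1/(38*15 - 4) = 1/(570 - 4) = 1/566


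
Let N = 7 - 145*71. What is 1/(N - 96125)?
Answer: -1/106413 ≈ -9.3974e-6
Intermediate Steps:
N = -10288 (N = 7 - 10295 = -10288)
1/(N - 96125) = 1/(-10288 - 96125) = 1/(-106413) = -1/106413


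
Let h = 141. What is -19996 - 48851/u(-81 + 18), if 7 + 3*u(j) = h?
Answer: -2826017/134 ≈ -21090.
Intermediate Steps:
u(j) = 134/3 (u(j) = -7/3 + (⅓)*141 = -7/3 + 47 = 134/3)
-19996 - 48851/u(-81 + 18) = -19996 - 48851/134/3 = -19996 - 48851*3/134 = -19996 - 1*146553/134 = -19996 - 146553/134 = -2826017/134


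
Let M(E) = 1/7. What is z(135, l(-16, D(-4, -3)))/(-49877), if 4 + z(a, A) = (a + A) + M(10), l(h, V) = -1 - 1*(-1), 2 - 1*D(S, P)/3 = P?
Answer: -918/349139 ≈ -0.0026293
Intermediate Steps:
D(S, P) = 6 - 3*P
l(h, V) = 0 (l(h, V) = -1 + 1 = 0)
M(E) = 1/7
z(a, A) = -27/7 + A + a (z(a, A) = -4 + ((a + A) + 1/7) = -4 + ((A + a) + 1/7) = -4 + (1/7 + A + a) = -27/7 + A + a)
z(135, l(-16, D(-4, -3)))/(-49877) = (-27/7 + 0 + 135)/(-49877) = (918/7)*(-1/49877) = -918/349139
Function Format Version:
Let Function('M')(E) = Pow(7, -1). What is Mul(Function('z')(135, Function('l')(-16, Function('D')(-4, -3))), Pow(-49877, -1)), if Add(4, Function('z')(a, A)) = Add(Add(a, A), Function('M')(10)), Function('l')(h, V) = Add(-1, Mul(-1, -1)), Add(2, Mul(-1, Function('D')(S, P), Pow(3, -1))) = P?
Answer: Rational(-918, 349139) ≈ -0.0026293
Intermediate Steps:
Function('D')(S, P) = Add(6, Mul(-3, P))
Function('l')(h, V) = 0 (Function('l')(h, V) = Add(-1, 1) = 0)
Function('M')(E) = Rational(1, 7)
Function('z')(a, A) = Add(Rational(-27, 7), A, a) (Function('z')(a, A) = Add(-4, Add(Add(a, A), Rational(1, 7))) = Add(-4, Add(Add(A, a), Rational(1, 7))) = Add(-4, Add(Rational(1, 7), A, a)) = Add(Rational(-27, 7), A, a))
Mul(Function('z')(135, Function('l')(-16, Function('D')(-4, -3))), Pow(-49877, -1)) = Mul(Add(Rational(-27, 7), 0, 135), Pow(-49877, -1)) = Mul(Rational(918, 7), Rational(-1, 49877)) = Rational(-918, 349139)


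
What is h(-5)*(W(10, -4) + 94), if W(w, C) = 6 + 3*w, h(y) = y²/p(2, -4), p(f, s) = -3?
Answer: -3250/3 ≈ -1083.3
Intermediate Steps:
h(y) = -y²/3 (h(y) = y²/(-3) = y²*(-⅓) = -y²/3)
h(-5)*(W(10, -4) + 94) = (-⅓*(-5)²)*((6 + 3*10) + 94) = (-⅓*25)*((6 + 30) + 94) = -25*(36 + 94)/3 = -25/3*130 = -3250/3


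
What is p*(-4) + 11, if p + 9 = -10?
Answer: 87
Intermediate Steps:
p = -19 (p = -9 - 10 = -19)
p*(-4) + 11 = -19*(-4) + 11 = 76 + 11 = 87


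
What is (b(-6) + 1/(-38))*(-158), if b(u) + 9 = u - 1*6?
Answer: 63121/19 ≈ 3322.2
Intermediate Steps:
b(u) = -15 + u (b(u) = -9 + (u - 1*6) = -9 + (u - 6) = -9 + (-6 + u) = -15 + u)
(b(-6) + 1/(-38))*(-158) = ((-15 - 6) + 1/(-38))*(-158) = (-21 - 1/38)*(-158) = -799/38*(-158) = 63121/19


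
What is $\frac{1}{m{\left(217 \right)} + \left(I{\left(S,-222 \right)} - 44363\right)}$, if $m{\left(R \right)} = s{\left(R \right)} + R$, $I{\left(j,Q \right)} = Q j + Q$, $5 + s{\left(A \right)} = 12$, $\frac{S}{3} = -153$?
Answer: $\frac{1}{57537} \approx 1.738 \cdot 10^{-5}$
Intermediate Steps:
$S = -459$ ($S = 3 \left(-153\right) = -459$)
$s{\left(A \right)} = 7$ ($s{\left(A \right)} = -5 + 12 = 7$)
$I{\left(j,Q \right)} = Q + Q j$
$m{\left(R \right)} = 7 + R$
$\frac{1}{m{\left(217 \right)} + \left(I{\left(S,-222 \right)} - 44363\right)} = \frac{1}{\left(7 + 217\right) - \left(44363 + 222 \left(1 - 459\right)\right)} = \frac{1}{224 - -57313} = \frac{1}{224 + \left(101676 - 44363\right)} = \frac{1}{224 + 57313} = \frac{1}{57537}$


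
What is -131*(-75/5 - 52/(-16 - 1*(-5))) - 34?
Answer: 14429/11 ≈ 1311.7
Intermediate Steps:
-131*(-75/5 - 52/(-16 - 1*(-5))) - 34 = -131*(-75*⅕ - 52/(-16 + 5)) - 34 = -131*(-15 - 52/(-11)) - 34 = -131*(-15 - 52*(-1/11)) - 34 = -131*(-15 + 52/11) - 34 = -131*(-113/11) - 34 = 14803/11 - 34 = 14429/11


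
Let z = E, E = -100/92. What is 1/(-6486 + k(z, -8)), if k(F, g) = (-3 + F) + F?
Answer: -23/149297 ≈ -0.00015406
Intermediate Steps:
E = -25/23 (E = -100*1/92 = -25/23 ≈ -1.0870)
z = -25/23 ≈ -1.0870
k(F, g) = -3 + 2*F
1/(-6486 + k(z, -8)) = 1/(-6486 + (-3 + 2*(-25/23))) = 1/(-6486 + (-3 - 50/23)) = 1/(-6486 - 119/23) = 1/(-149297/23) = -23/149297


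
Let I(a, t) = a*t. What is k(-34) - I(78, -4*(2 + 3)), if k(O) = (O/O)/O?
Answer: 53039/34 ≈ 1560.0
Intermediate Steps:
k(O) = 1/O
k(-34) - I(78, -4*(2 + 3)) = 1/(-34) - 78*(-4*(2 + 3)) = -1/34 - 78*(-4*5) = -1/34 - 78*(-20) = -1/34 - 1*(-1560) = -1/34 + 1560 = 53039/34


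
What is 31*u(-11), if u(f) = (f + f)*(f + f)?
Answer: 15004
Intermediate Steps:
u(f) = 4*f**2 (u(f) = (2*f)*(2*f) = 4*f**2)
31*u(-11) = 31*(4*(-11)**2) = 31*(4*121) = 31*484 = 15004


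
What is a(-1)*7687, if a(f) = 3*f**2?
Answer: 23061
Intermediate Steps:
a(-1)*7687 = (3*(-1)**2)*7687 = (3*1)*7687 = 3*7687 = 23061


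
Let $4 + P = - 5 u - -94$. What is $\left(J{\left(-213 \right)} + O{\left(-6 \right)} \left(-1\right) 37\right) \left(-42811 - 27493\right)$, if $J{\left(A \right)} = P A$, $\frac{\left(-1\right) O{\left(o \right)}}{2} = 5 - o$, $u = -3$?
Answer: $1515121504$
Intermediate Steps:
$O{\left(o \right)} = -10 + 2 o$ ($O{\left(o \right)} = - 2 \left(5 - o\right) = -10 + 2 o$)
$P = 105$ ($P = -4 - -109 = -4 + \left(15 + 94\right) = -4 + 109 = 105$)
$J{\left(A \right)} = 105 A$
$\left(J{\left(-213 \right)} + O{\left(-6 \right)} \left(-1\right) 37\right) \left(-42811 - 27493\right) = \left(105 \left(-213\right) + \left(-10 + 2 \left(-6\right)\right) \left(-1\right) 37\right) \left(-42811 - 27493\right) = \left(-22365 + \left(-10 - 12\right) \left(-1\right) 37\right) \left(-70304\right) = \left(-22365 + \left(-22\right) \left(-1\right) 37\right) \left(-70304\right) = \left(-22365 + 22 \cdot 37\right) \left(-70304\right) = \left(-22365 + 814\right) \left(-70304\right) = \left(-21551\right) \left(-70304\right) = 1515121504$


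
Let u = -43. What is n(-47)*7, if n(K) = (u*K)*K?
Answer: -664909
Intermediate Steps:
n(K) = -43*K² (n(K) = (-43*K)*K = -43*K²)
n(-47)*7 = -43*(-47)²*7 = -43*2209*7 = -94987*7 = -664909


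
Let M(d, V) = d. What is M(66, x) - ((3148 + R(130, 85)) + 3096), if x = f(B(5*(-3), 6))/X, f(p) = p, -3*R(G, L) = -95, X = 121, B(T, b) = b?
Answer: -18629/3 ≈ -6209.7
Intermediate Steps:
R(G, L) = 95/3 (R(G, L) = -⅓*(-95) = 95/3)
x = 6/121 ≈ 0.049587
M(66, x) - ((3148 + R(130, 85)) + 3096) = 66 - ((3148 + 95/3) + 3096) = 66 - (9539/3 + 3096) = 66 - 1*18827/3 = 66 - 18827/3 = -18629/3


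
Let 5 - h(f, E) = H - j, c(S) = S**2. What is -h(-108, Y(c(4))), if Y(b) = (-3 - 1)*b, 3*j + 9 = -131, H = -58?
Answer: -49/3 ≈ -16.333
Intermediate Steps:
j = -140/3 (j = -3 + (1/3)*(-131) = -3 - 131/3 = -140/3 ≈ -46.667)
Y(b) = -4*b
h(f, E) = 49/3 (h(f, E) = 5 - (-58 - 1*(-140/3)) = 5 - (-58 + 140/3) = 5 - 1*(-34/3) = 5 + 34/3 = 49/3)
-h(-108, Y(c(4))) = -1*49/3 = -49/3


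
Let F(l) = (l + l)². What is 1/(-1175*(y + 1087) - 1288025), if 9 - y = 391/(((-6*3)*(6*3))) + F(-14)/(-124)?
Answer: -10044/25960445675 ≈ -3.8690e-7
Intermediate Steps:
F(l) = 4*l² (F(l) = (2*l)² = 4*l²)
y = 166021/10044 (y = 9 - (391/(((-6*3)*(6*3))) + (4*(-14)²)/(-124)) = 9 - (391/((-18*18)) + (4*196)*(-1/124)) = 9 - (391/(-324) + 784*(-1/124)) = 9 - (391*(-1/324) - 196/31) = 9 - (-391/324 - 196/31) = 9 - 1*(-75625/10044) = 9 + 75625/10044 = 166021/10044 ≈ 16.529)
1/(-1175*(y + 1087) - 1288025) = 1/(-1175*(166021/10044 + 1087) - 1288025) = 1/(-1175*11083849/10044 - 1288025) = 1/(-13023522575/10044 - 1288025) = 1/(-25960445675/10044) = -10044/25960445675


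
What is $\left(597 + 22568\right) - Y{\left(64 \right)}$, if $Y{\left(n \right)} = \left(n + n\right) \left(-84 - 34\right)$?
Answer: $38269$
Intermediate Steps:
$Y{\left(n \right)} = - 236 n$ ($Y{\left(n \right)} = 2 n \left(-118\right) = - 236 n$)
$\left(597 + 22568\right) - Y{\left(64 \right)} = \left(597 + 22568\right) - \left(-236\right) 64 = 23165 - -15104 = 23165 + 15104 = 38269$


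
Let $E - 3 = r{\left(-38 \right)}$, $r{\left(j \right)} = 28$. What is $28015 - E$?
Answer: $27984$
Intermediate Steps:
$E = 31$ ($E = 3 + 28 = 31$)
$28015 - E = 28015 - 31 = 27984$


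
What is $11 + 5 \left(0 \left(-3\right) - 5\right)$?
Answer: $-14$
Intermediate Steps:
$11 + 5 \left(0 \left(-3\right) - 5\right) = 11 + 5 \left(0 - 5\right) = 11 + 5 \left(-5\right) = 11 - 25 = -14$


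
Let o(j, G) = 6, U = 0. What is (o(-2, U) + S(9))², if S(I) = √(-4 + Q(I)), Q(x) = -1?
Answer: (6 + I*√5)² ≈ 31.0 + 26.833*I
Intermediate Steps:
S(I) = I*√5 (S(I) = √(-4 - 1) = √(-5) = I*√5)
(o(-2, U) + S(9))² = (6 + I*√5)²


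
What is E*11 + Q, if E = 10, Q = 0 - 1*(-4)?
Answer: 114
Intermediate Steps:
Q = 4 (Q = 0 + 4 = 4)
E*11 + Q = 10*11 + 4 = 110 + 4 = 114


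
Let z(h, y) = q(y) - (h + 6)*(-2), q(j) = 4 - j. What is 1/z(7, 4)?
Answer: 1/26 ≈ 0.038462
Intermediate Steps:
z(h, y) = 16 - y + 2*h (z(h, y) = (4 - y) - (h + 6)*(-2) = (4 - y) - (6 + h)*(-2) = (4 - y) - (-12 - 2*h) = (4 - y) + (12 + 2*h) = 16 - y + 2*h)
1/z(7, 4) = 1/(16 - 1*4 + 2*7) = 1/(16 - 4 + 14) = 1/26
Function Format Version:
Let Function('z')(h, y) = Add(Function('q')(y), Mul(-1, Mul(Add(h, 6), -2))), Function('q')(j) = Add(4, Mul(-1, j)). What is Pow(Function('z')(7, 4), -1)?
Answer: Rational(1, 26) ≈ 0.038462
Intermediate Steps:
Function('z')(h, y) = Add(16, Mul(-1, y), Mul(2, h)) (Function('z')(h, y) = Add(Add(4, Mul(-1, y)), Mul(-1, Mul(Add(h, 6), -2))) = Add(Add(4, Mul(-1, y)), Mul(-1, Mul(Add(6, h), -2))) = Add(Add(4, Mul(-1, y)), Mul(-1, Add(-12, Mul(-2, h)))) = Add(Add(4, Mul(-1, y)), Add(12, Mul(2, h))) = Add(16, Mul(-1, y), Mul(2, h)))
Pow(Function('z')(7, 4), -1) = Pow(Add(16, Mul(-1, 4), Mul(2, 7)), -1) = Pow(Add(16, -4, 14), -1) = Pow(26, -1) = Rational(1, 26)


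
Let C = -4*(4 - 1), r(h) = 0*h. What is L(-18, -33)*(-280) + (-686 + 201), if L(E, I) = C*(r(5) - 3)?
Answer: -10565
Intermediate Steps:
r(h) = 0
C = -12 (C = -4*3 = -12)
L(E, I) = 36 (L(E, I) = -12*(0 - 3) = -12*(-3) = 36)
L(-18, -33)*(-280) + (-686 + 201) = 36*(-280) + (-686 + 201) = -10080 - 485 = -10565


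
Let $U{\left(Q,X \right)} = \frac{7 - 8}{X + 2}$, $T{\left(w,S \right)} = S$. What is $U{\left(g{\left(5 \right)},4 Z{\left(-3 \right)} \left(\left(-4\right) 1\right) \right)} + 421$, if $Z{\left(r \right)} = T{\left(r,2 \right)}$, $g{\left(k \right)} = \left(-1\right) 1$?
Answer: $\frac{12631}{30} \approx 421.03$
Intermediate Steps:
$g{\left(k \right)} = -1$
$Z{\left(r \right)} = 2$
$U{\left(Q,X \right)} = - \frac{1}{2 + X}$
$U{\left(g{\left(5 \right)},4 Z{\left(-3 \right)} \left(\left(-4\right) 1\right) \right)} + 421 = - \frac{1}{2 + 4 \cdot 2 \left(\left(-4\right) 1\right)} + 421 = - \frac{1}{2 + 8 \left(-4\right)} + 421 = - \frac{1}{2 - 32} + 421 = - \frac{1}{-30} + 421 = \left(-1\right) \left(- \frac{1}{30}\right) + 421 = \frac{1}{30} + 421 = \frac{12631}{30}$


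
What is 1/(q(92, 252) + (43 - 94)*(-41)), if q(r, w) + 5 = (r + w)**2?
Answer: 1/120422 ≈ 8.3041e-6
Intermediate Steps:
q(r, w) = -5 + (r + w)**2
1/(q(92, 252) + (43 - 94)*(-41)) = 1/((-5 + (92 + 252)**2) + (43 - 94)*(-41)) = 1/((-5 + 344**2) - 51*(-41)) = 1/((-5 + 118336) + 2091) = 1/(118331 + 2091) = 1/120422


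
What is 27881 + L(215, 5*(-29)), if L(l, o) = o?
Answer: 27736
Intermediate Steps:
27881 + L(215, 5*(-29)) = 27881 + 5*(-29) = 27881 - 145 = 27736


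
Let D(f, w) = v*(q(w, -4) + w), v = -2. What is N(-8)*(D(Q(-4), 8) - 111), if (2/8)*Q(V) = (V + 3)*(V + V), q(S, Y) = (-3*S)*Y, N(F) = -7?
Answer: 2233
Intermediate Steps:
q(S, Y) = -3*S*Y
Q(V) = 8*V*(3 + V) (Q(V) = 4*((V + 3)*(V + V)) = 4*((3 + V)*(2*V)) = 4*(2*V*(3 + V)) = 8*V*(3 + V))
D(f, w) = -26*w (D(f, w) = -2*(-3*w*(-4) + w) = -2*(12*w + w) = -26*w)
N(-8)*(D(Q(-4), 8) - 111) = -7*(-26*8 - 111) = -7*(-208 - 111) = -7*(-319) = 2233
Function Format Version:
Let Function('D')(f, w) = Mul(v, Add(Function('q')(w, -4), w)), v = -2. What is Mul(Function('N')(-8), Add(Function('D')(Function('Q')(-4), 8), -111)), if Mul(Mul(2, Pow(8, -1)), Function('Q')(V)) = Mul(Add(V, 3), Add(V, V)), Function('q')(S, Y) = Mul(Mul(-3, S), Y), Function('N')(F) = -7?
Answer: 2233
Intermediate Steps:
Function('q')(S, Y) = Mul(-3, S, Y)
Function('Q')(V) = Mul(8, V, Add(3, V)) (Function('Q')(V) = Mul(4, Mul(Add(V, 3), Add(V, V))) = Mul(4, Mul(Add(3, V), Mul(2, V))) = Mul(4, Mul(2, V, Add(3, V))) = Mul(8, V, Add(3, V)))
Function('D')(f, w) = Mul(-26, w) (Function('D')(f, w) = Mul(-2, Add(Mul(-3, w, -4), w)) = Mul(-2, Add(Mul(12, w), w)) = Mul(-2, Mul(13, w)) = Mul(-26, w))
Mul(Function('N')(-8), Add(Function('D')(Function('Q')(-4), 8), -111)) = Mul(-7, Add(Mul(-26, 8), -111)) = Mul(-7, Add(-208, -111)) = Mul(-7, -319) = 2233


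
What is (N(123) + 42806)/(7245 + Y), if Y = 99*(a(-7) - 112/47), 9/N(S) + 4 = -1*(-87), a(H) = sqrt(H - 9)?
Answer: 8182344821/1344056233 - 345328348772*I/1004010006051 ≈ 6.0878 - 0.34395*I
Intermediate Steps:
a(H) = sqrt(-9 + H)
N(S) = 9/83 (N(S) = 9/(-4 - 1*(-87)) = 9/(-4 + 87) = 9/83)
Y = -11088/47 + 396*I (Y = 99*(sqrt(-9 - 7) - 112/47) = 99*(sqrt(-16) - 112*1/47) = 99*(4*I - 112/47) = 99*(-112/47 + 4*I) = -11088/47 + 396*I ≈ -235.91 + 396.0*I)
(N(123) + 42806)/(7245 + Y) = (9/83 + 42806)/(7245 + (-11088/47 + 396*I)) = 3552907/(83*(329427/47 + 396*I)) = 3552907*(2209*(329427/47 - 396*I)/108868554873)/83 = 7848371563*(329427/47 - 396*I)/9036090054459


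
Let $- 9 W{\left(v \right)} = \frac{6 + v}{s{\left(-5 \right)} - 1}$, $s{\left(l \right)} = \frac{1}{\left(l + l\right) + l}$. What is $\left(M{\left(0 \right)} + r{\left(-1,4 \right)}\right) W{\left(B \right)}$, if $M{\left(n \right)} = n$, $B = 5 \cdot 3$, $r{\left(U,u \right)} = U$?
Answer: $- \frac{35}{16} \approx -2.1875$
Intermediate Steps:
$B = 15$
$s{\left(l \right)} = \frac{1}{3 l}$ ($s{\left(l \right)} = \frac{1}{2 l + l} = \frac{1}{3 l}$)
$W{\left(v \right)} = \frac{5}{8} + \frac{5 v}{48}$ ($W{\left(v \right)} = - \frac{\left(6 + v\right) \frac{1}{\frac{1}{3 \left(-5\right)} - 1}}{9} = - \frac{\left(6 + v\right) \frac{1}{\frac{1}{3} \left(- \frac{1}{5}\right) - 1}}{9} = - \frac{\left(6 + v\right) \frac{1}{- \frac{1}{15} - 1}}{9} = - \frac{\left(6 + v\right) \frac{1}{- \frac{16}{15}}}{9} = - \frac{\left(6 + v\right) \left(- \frac{15}{16}\right)}{9} = - \frac{- \frac{45}{8} - \frac{15 v}{16}}{9} = \frac{5}{8} + \frac{5 v}{48}$)
$\left(M{\left(0 \right)} + r{\left(-1,4 \right)}\right) W{\left(B \right)} = \left(0 - 1\right) \left(\frac{5}{8} + \frac{5}{48} \cdot 15\right) = - (\frac{5}{8} + \frac{25}{16}) = \left(-1\right) \frac{35}{16} = - \frac{35}{16}$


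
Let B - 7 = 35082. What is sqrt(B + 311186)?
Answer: 135*sqrt(19) ≈ 588.45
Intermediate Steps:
B = 35089 (B = 7 + 35082 = 35089)
sqrt(B + 311186) = sqrt(35089 + 311186) = sqrt(346275) = 135*sqrt(19)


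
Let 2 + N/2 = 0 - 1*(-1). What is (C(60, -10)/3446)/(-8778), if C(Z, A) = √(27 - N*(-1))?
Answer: -5/30248988 ≈ -1.6529e-7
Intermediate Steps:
N = -2 (N = -4 + 2*(0 - 1*(-1)) = -4 + 2*(0 + 1) = -4 + 2*1 = -4 + 2 = -2)
C(Z, A) = 5 (C(Z, A) = √(27 - 1*(-2)*(-1)) = √(27 + 2*(-1)) = √(27 - 2) = √25 = 5)
(C(60, -10)/3446)/(-8778) = (5/3446)/(-8778) = (5*(1/3446))*(-1/8778) = (5/3446)*(-1/8778) = -5/30248988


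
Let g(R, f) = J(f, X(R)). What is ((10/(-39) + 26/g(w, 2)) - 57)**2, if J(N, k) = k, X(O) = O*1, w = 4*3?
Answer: 18464209/6084 ≈ 3034.9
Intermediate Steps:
w = 12
X(O) = O
g(R, f) = R
((10/(-39) + 26/g(w, 2)) - 57)**2 = ((10/(-39) + 26/12) - 57)**2 = ((10*(-1/39) + 26*(1/12)) - 57)**2 = ((-10/39 + 13/6) - 57)**2 = (149/78 - 57)**2 = (-4297/78)**2 = 18464209/6084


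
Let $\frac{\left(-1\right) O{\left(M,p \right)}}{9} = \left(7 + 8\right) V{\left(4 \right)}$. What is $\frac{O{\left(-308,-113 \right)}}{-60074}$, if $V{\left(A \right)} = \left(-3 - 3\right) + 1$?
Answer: $- \frac{675}{60074} \approx -0.011236$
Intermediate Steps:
$V{\left(A \right)} = -5$ ($V{\left(A \right)} = \left(-3 - 3\right) + 1 = -6 + 1 = -5$)
$O{\left(M,p \right)} = 675$ ($O{\left(M,p \right)} = - 9 \left(7 + 8\right) \left(-5\right) = - 9 \cdot 15 \left(-5\right) = \left(-9\right) \left(-75\right) = 675$)
$\frac{O{\left(-308,-113 \right)}}{-60074} = \frac{675}{-60074} = 675 \left(- \frac{1}{60074}\right) = - \frac{675}{60074}$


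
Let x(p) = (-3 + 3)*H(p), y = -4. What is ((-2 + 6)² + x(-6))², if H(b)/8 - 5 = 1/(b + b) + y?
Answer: 256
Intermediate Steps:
H(b) = 8 + 4/b (H(b) = 40 + 8*(1/(b + b) - 4) = 40 + 8*(1/(2*b) - 4) = 40 + 8*(-4 + 1/(2*b)) = 40 + (-32 + 4/b) = 8 + 4/b)
x(p) = 0 (x(p) = (-3 + 3)*(8 + 4/p) = 0*(8 + 4/p) = 0)
((-2 + 6)² + x(-6))² = ((-2 + 6)² + 0)² = (4² + 0)² = (16 + 0)² = 16² = 256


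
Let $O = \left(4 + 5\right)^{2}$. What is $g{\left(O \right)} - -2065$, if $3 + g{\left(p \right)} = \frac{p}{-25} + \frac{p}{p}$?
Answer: $\frac{51494}{25} \approx 2059.8$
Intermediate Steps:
$O = 81$ ($O = 9^{2} = 81$)
$g{\left(p \right)} = -2 - \frac{p}{25}$ ($g{\left(p \right)} = -3 + \left(\frac{p}{-25} + \frac{p}{p}\right) = -3 + \left(p \left(- \frac{1}{25}\right) + 1\right) = -3 - \left(-1 + \frac{p}{25}\right) = -2 - \frac{p}{25}$)
$g{\left(O \right)} - -2065 = \left(-2 - \frac{81}{25}\right) - -2065 = \left(-2 - \frac{81}{25}\right) + 2065 = - \frac{131}{25} + 2065 = \frac{51494}{25}$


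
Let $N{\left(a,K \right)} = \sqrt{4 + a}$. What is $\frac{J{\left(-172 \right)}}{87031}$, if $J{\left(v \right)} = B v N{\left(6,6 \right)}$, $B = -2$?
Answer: $\frac{344 \sqrt{10}}{87031} \approx 0.012499$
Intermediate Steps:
$J{\left(v \right)} = - 2 v \sqrt{10}$ ($J{\left(v \right)} = - 2 v \sqrt{4 + 6} = - 2 v \sqrt{10}$)
$\frac{J{\left(-172 \right)}}{87031} = \frac{\left(-2\right) \left(-172\right) \sqrt{10}}{87031} = 344 \sqrt{10} \cdot \frac{1}{87031} = \frac{344 \sqrt{10}}{87031}$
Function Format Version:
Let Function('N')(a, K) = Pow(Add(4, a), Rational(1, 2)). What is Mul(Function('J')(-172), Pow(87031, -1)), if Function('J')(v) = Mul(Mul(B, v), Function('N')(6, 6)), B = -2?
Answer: Mul(Rational(344, 87031), Pow(10, Rational(1, 2))) ≈ 0.012499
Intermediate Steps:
Function('J')(v) = Mul(-2, v, Pow(10, Rational(1, 2))) (Function('J')(v) = Mul(Mul(-2, v), Pow(Add(4, 6), Rational(1, 2))) = Mul(Mul(-2, v), Pow(10, Rational(1, 2))) = Mul(-2, v, Pow(10, Rational(1, 2))))
Mul(Function('J')(-172), Pow(87031, -1)) = Mul(Mul(-2, -172, Pow(10, Rational(1, 2))), Pow(87031, -1)) = Mul(Mul(344, Pow(10, Rational(1, 2))), Rational(1, 87031)) = Mul(Rational(344, 87031), Pow(10, Rational(1, 2)))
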